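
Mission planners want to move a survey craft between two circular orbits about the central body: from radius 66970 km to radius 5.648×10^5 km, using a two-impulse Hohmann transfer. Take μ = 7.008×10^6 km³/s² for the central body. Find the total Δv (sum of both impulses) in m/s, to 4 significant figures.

Δv = 5350 m/s

The Hohmann ellipse has a_t = (r₁ + r₂)/2 = 3.15885×10^5 km.
Circular speed at r₁: v₁ = √(μ/r₁) = √(7.008×10^6/66970) = 10.230 km/s.
On the transfer ellipse at r₁, vis-viva equation gives v_p = √[μ(2/r₁ − 1/a_t)] = 13.679 km/s.
First burn Δv₁ = |v_p − v₁| = 3.449 km/s.
Circular speed at r₂: v₂ = √(μ/r₂) = 3.5225 km/s.
Transfer-orbit speed at r₂: v_a = √[μ(2/r₂ − 1/a_t)] = 1.6219 km/s.
Second burn Δv₂ = |v₂ − v_a| = 1.901 km/s.
Δv = Δv₁ + Δv₂ = 3.449 + 1.901 = 5.350 km/s.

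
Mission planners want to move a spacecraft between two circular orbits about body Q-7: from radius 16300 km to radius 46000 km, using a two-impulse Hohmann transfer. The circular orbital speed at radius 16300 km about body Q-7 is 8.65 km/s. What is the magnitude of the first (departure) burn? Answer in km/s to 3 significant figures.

Δv₁ = 1.86 km/s

From the circular-orbit relation v² = μ/r at r = 16300 km: μ = v²r = (8.65)² × 16300 = 1.21961×10^6 km³/s².
Transfer-ellipse semi-major axis a_t = (r₁ + r₂)/2 = (16300 + 46000)/2 = 31150 km.
On the circular orbit at r = 16300 km, v_c = √(μ/r) = 8.6500 km/s.
Transfer-orbit speed at the same r (vis-viva, a = a_t): v_t = √[μ(2/r − 1/a_t)] = 10.512 km/s.
Δv₁ = |v_t − v_c| = |10.512 − 8.6500| = 1.862 km/s.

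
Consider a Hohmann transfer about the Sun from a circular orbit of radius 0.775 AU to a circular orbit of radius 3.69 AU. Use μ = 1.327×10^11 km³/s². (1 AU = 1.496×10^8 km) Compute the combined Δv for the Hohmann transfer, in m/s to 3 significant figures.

Δv = 16000 m/s

In km: r₁ = 0.775 × 1.496×10^8 = 1.1594×10^8 km; r₂ = 3.69 × 1.496×10^8 = 5.52024×10^8 km.
Transfer-ellipse semi-major axis a_t = (r₁ + r₂)/2 = (1.1594×10^8 + 5.52024×10^8)/2 = 3.33982×10^8 km.
At r₁ the circular-orbit speed is v₁ = √(μ/r₁) = 33.8313 km/s.
Transfer-orbit speed at r₁ (vis-viva equation): v_p = √[μ(2/r₁ − 1/a_t)] = 43.4947 km/s.
First burn Δv₁ = |v_p − v₁| = 9.663 km/s.
Circular speed at r₂: v₂ = √(μ/r₂) = 15.504 km/s.
Transfer-orbit speed at r₂: v_a = √[μ(2/r₂ − 1/a_t)] = 9.1351 km/s.
Second burn Δv₂ = |v₂ − v_a| = 6.369 km/s.
Δv = Δv₁ + Δv₂ = 9.663 + 6.369 = 16.03 km/s.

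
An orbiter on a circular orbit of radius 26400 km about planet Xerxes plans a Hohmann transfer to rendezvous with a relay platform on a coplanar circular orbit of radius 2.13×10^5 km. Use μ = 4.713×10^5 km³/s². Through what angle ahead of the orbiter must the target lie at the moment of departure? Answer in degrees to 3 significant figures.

φ = 104°

Semi-major axis of the transfer orbit: a_t = (26400 + 2.130×10^5)/2 = 1.197×10^5 km.
Transfer time t = π√(a_t³/μ) = 1.895×10^5 s.
The target's mean motion on its circular orbit is ω₂ = √(μ/r₂³) = 6.984×10^-6 rad/s.
Angle swept by the target during transfer: ω₂·t = 1.3235 rad = 75.83°.
The orbiter traverses 180° on the transfer ellipse, so the target must lead by 180° − 75.83° = 104°.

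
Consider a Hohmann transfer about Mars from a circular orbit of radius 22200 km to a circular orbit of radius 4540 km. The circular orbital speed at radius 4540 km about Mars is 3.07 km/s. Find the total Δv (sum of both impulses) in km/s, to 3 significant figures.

Δv = 1.47 km/s

From the circular-orbit relation v² = μ/r at r = 4540 km: μ = v²r = (3.07)² × 4540 = 42789.0 km³/s².
Transfer-ellipse semi-major axis a_t = (r₁ + r₂)/2 = (22200 + 4540)/2 = 13370 km.
Circular speed at r₁: v₁ = √(μ/r₁) = √(42789.0/22200) = 1.3883 km/s.
On the transfer ellipse at r₁, vis-viva gives v_a = √[μ(2/r₁ − 1/a_t)] = 0.80901 km/s.
First burn Δv₁ = |v_a − v₁| = 0.5793 km/s.
At r₂, v₂ = √(μ/r₂) = 3.0700 km/s.
Transfer-orbit speed at r₂: v_p = √[μ(2/r₂ − 1/a_t)] = 3.9559 km/s.
Second burn Δv₂ = |v₂ − v_p| = 0.8859 km/s.
Total Δv = Δv₁ + Δv₂ = 1.465 km/s.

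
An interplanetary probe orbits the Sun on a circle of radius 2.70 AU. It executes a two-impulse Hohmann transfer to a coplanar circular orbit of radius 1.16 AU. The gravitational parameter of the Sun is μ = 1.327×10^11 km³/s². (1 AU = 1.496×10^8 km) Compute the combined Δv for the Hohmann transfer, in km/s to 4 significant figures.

Δv = 9.128 km/s

In km: r₁ = 2.70 × 1.496×10^8 = 4.0392×10^8 km; r₂ = 1.16 × 1.496×10^8 = 1.73536×10^8 km.
The Hohmann ellipse has a_t = (r₁ + r₂)/2 = 2.88728×10^8 km.
At r₁ the circular-orbit speed is v₁ = √(μ/r₁) = 18.1254 km/s.
On the transfer ellipse at r₁, v² = μ(2/r − 1/a) gives v_a = √[μ(2/r₁ − 1/a_t)] = 14.0520 km/s.
First burn Δv₁ = |v_a − v₁| = 4.0734 km/s.
Circular speed at r₂: v₂ = √(μ/r₂) = 27.6529 km/s.
Transfer-orbit speed at r₂: v_p = √[μ(2/r₂ − 1/a_t)] = 32.7072 km/s.
Second burn Δv₂ = |v₂ − v_p| = 5.0543 km/s.
Δv = Δv₁ + Δv₂ = 4.0734 + 5.0543 = 9.128 km/s.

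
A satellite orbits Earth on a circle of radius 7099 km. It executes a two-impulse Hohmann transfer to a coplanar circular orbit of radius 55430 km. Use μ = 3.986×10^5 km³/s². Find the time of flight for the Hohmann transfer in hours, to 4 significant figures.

Semi-major axis of the transfer orbit: a_t = (7099 + 55430)/2 = 31264.5 km.
By Kepler's third law the transfer-orbit period is T = 2π√(a_t³/μ), so t = T/2 = 27508 s.
Converting: 27508 s ÷ 3600 s/hour = 7.641 hours.

t = 7.641 hours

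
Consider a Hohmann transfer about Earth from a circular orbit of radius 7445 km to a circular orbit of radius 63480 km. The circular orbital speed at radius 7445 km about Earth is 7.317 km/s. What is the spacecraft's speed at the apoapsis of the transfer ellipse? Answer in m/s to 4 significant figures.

v = 1148 m/s

From the circular-orbit relation v² = μ/r at r = 7445 km: μ = v²r = (7.317)² × 7445 = 3.98594×10^5 km³/s².
The Hohmann ellipse has a_t = (r₁ + r₂)/2 = 35462.5 km.
At apoapsis, r = 63480 km.
Vis-viva: v = √[μ(2/r − 1/a_t)] = √[3.98594×10^5 × (2/63480 − 1/35462.5)] = 1.148 km/s.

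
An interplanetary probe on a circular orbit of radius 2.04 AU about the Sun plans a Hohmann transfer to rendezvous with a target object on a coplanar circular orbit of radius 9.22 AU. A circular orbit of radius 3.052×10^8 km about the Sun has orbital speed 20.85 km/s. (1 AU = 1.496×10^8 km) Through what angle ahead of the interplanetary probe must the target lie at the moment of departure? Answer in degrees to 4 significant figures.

φ = 94.11°

From the circular-orbit relation v² = μ/r at r = 3.052×10^8 km: μ = v²r = (20.85)² × 3.052×10^8 = 1.32677×10^11 km³/s².
In km: r₁ = 2.04 × 1.496×10^8 = 3.05184×10^8 km; r₂ = 9.22 × 1.496×10^8 = 1.379312×10^9 km.
The Hohmann ellipse has a_t = (r₁ + r₂)/2 = 8.42248×10^8 km.
Transfer time t = π√(a_t³/μ) = 2.108×10^8 s.
Target angular speed ω₂ = √(μ/r₂³) = 7.111×10^-9 rad/s.
Angle swept by the target during transfer: ω₂·t = 1.499 rad = 85.89°.
The interplanetary probe traverses 180° on the transfer ellipse, so the target must lead by 180° − 85.89° = 94.11°.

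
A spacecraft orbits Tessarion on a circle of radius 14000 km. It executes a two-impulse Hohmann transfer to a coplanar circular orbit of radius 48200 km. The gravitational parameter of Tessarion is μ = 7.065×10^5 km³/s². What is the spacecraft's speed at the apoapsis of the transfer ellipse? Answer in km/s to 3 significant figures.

v = 2.57 km/s

Semi-major axis of the transfer orbit: a_t = (14000 + 48200)/2 = 31100 km.
The apoapsis of the transfer ellipse is at r = 48200 km.
Applying v² = μ(2/r − 1/a_t): v = 2.569 km/s.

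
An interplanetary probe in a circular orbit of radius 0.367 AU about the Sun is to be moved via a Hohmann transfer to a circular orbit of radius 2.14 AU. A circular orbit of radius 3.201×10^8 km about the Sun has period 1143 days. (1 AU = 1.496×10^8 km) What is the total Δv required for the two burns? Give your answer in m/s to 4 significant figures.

Δv = 24420 m/s

From Kepler's third law T² = 4π²r³/μ at r = 3.201×10^8 km, T = 1143 days = 1143 × 86400 s = 9.87552×10^7 s: μ = 4π²r³/T² = 1.32769×10^11 km³/s².
In km: r₁ = 0.367 × 1.496×10^8 = 5.49032×10^7 km; r₂ = 2.14 × 1.496×10^8 = 3.20144×10^8 km.
The Hohmann ellipse has a_t = (r₁ + r₂)/2 = 1.875236×10^8 km.
Circular speed at r₁: v₁ = √(μ/r₁) = √(1.32769×10^11/5.49032×10^7) = 49.17559 km/s.
On the transfer ellipse at r₁, v² = μ(2/r − 1/a) gives v_p = √[μ(2/r₁ − 1/a_t)] = 64.25313 km/s.
First burn Δv₁ = |v_p − v₁| = 15.078 km/s.
Circular speed at r₂: v₂ = √(μ/r₂) = 20.3646 km/s.
Transfer-orbit speed at r₂: v_a = √[μ(2/r₂ − 1/a_t)] = 11.0191 km/s.
Second burn Δv₂ = |v₂ − v_a| = 9.3455 km/s.
Δv = Δv₁ + Δv₂ = 15.078 + 9.3455 = 24.42 km/s.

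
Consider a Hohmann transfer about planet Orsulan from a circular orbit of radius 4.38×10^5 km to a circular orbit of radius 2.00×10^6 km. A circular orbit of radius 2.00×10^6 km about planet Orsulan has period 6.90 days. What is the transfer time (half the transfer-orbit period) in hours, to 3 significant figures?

From Kepler's third law T² = 4π²r³/μ at r = 2.00×10^6 km, T = 6.90 days = 6.90 × 86400 s = 5.9616×10^5 s: μ = 4π²r³/T² = 8.88636×10^8 km³/s².
The Hohmann ellipse has a_t = (r₁ + r₂)/2 = 1.219×10^6 km.
Transfer time t = π√(a_t³/μ) = π√((1.219×10^6)³ / 8.88636×10^8) = 1.418×10^5 s.
Converting: 1.418×10^5 s ÷ 3600 s/hour = 39.4 hours.

t = 39.4 hours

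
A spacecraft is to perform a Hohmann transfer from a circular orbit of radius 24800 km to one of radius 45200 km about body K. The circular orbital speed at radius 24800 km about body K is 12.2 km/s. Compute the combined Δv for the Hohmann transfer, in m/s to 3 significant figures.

From the circular-orbit relation v² = μ/r at r = 24800 km: μ = v²r = (12.2)² × 24800 = 3.69123×10^6 km³/s².
The Hohmann ellipse has a_t = (r₁ + r₂)/2 = 35000 km.
Circular speed at r₁: v₁ = √(μ/r₁) = √(3.69123×10^6/24800) = 12.200 km/s.
Transfer-orbit speed at r₁ (vis-viva equation): v_p = √[μ(2/r₁ − 1/a_t)] = 13.864 km/s.
First burn Δv₁ = |v_p − v₁| = 1.664 km/s.
Circular speed at r₂: v₂ = √(μ/r₂) = 9.037 km/s.
Transfer-orbit speed at r₂: v_a = √[μ(2/r₂ − 1/a_t)] = 7.607 km/s.
Second burn Δv₂ = |v₂ − v_a| = 1.430 km/s.
Total Δv = Δv₁ + Δv₂ = 3.094 km/s.

Δv = 3090 m/s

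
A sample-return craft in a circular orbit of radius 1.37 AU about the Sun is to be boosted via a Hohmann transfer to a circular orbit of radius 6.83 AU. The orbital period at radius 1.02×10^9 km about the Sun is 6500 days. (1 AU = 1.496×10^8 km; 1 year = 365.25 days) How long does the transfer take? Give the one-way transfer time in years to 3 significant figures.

t = 4.15 years

From Kepler's third law T² = 4π²r³/μ at r = 1.02×10^9 km, T = 6500 days = 6500 × 86400 s = 5.616×10^8 s: μ = 4π²r³/T² = 1.32833×10^11 km³/s².
In km: r₁ = 1.37 × 1.496×10^8 = 2.04952×10^8 km; r₂ = 6.83 × 1.496×10^8 = 1.021768×10^9 km.
The Hohmann ellipse has a_t = (r₁ + r₂)/2 = 6.1336×10^8 km.
By Kepler's third law the transfer-orbit period is T = 2π√(a_t³/μ), so t = T/2 = 1.309×10^8 s.
Converting: 1.309×10^8 s ÷ 3.15576×10^7 s/year (365.25 × 86400) = 4.15 years.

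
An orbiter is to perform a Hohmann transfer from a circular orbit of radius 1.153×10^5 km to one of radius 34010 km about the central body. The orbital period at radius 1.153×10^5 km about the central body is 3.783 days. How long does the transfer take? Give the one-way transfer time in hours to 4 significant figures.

t = 23.65 hours

From Kepler's third law T² = 4π²r³/μ at r = 1.153×10^5 km, T = 3.783 days = 3.783 × 86400 s = 3.268512×10^5 s: μ = 4π²r³/T² = 5.66432×10^5 km³/s².
Transfer-ellipse semi-major axis a_t = (r₁ + r₂)/2 = (1.153×10^5 + 34010)/2 = 74655 km.
Half the transfer-orbit period gives t = π√(a_t³/μ) = 85150 s.
Converting: 85150 s ÷ 3600 s/hour = 23.65 hours.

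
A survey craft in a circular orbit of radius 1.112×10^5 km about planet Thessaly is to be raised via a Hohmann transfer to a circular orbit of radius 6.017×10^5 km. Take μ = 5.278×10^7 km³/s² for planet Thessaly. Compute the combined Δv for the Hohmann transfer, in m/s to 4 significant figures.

Δv = 10650 m/s

Semi-major axis of the transfer orbit: a_t = (1.112×10^5 + 6.017×10^5)/2 = 3.5645×10^5 km.
Circular speed at r₁: v₁ = √(μ/r₁) = √(5.278×10^7/1.112×10^5) = 21.7862 km/s.
On the transfer ellipse at r₁, v² = μ(2/r − 1/a) gives v_p = √[μ(2/r₁ − 1/a_t)] = 28.3056 km/s.
First burn Δv₁ = |v_p − v₁| = 6.519 km/s.
At r₂, v₂ = √(μ/r₂) = 9.366 km/s.
Transfer-orbit speed at r₂: v_a = √[μ(2/r₂ − 1/a_t)] = 5.231 km/s.
Second burn Δv₂ = |v₂ − v_a| = 4.135 km/s.
Total Δv = Δv₁ + Δv₂ = 10.65 km/s.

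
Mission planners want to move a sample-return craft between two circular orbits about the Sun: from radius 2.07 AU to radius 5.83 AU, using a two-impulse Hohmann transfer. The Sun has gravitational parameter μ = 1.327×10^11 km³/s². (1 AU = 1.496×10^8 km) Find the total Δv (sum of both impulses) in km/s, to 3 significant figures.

In km: r₁ = 2.07 × 1.496×10^8 = 3.09672×10^8 km; r₂ = 5.83 × 1.496×10^8 = 8.72168×10^8 km.
Semi-major axis of the transfer orbit: a_t = (3.09672×10^8 + 8.72168×10^8)/2 = 5.9092×10^8 km.
At r₁ the circular-orbit speed is v₁ = √(μ/r₁) = 20.7007 km/s.
Transfer-orbit speed at r₁ (v² = μ(2/r − 1/a)): v_p = √[μ(2/r₁ − 1/a_t)] = 25.1490 km/s.
First burn Δv₁ = |v_p − v₁| = 4.4483 km/s.
At r₂, v₂ = √(μ/r₂) = 12.3349 km/s.
Transfer-orbit speed at r₂: v_a = √[μ(2/r₂ − 1/a_t)] = 8.92939 km/s.
Second burn Δv₂ = |v₂ − v_a| = 3.4055 km/s.
Total Δv = Δv₁ + Δv₂ = 7.854 km/s.

Δv = 7.85 km/s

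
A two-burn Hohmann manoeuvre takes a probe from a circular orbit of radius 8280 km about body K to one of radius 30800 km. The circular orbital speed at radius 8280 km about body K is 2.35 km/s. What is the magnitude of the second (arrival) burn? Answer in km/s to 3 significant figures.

From the circular-orbit relation v² = μ/r at r = 8280 km: μ = v²r = (2.35)² × 8280 = 45726.3 km³/s².
Semi-major axis of the transfer orbit: a_t = (8280 + 30800)/2 = 19540 km.
On the circular orbit at r = 30800 km, v_c = √(μ/r) = 1.21845 km/s.
Vis-viva on the transfer ellipse at r = 30800 km gives v_t = √[μ(2/r − 1/a_t)] = 0.793160 km/s.
Δv₂ = |v_t − v_c| = |0.793160 − 1.21845| = 0.4253 km/s.

Δv₂ = 0.425 km/s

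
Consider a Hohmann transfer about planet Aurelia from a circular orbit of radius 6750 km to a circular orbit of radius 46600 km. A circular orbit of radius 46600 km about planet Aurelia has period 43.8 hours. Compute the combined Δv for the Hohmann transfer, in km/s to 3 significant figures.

Δv = 2.49 km/s

From Kepler's third law T² = 4π²r³/μ at r = 46600 km, T = 43.8 hours = 43.8 × 3600 s = 1.5768×10^5 s: μ = 4π²r³/T² = 1.60681×10^5 km³/s².
Transfer-ellipse semi-major axis a_t = (r₁ + r₂)/2 = (6750 + 46600)/2 = 26675 km.
At r₁ the circular-orbit speed is v₁ = √(μ/r₁) = 4.879 km/s.
On the transfer ellipse at r₁, v² = μ(2/r − 1/a) gives v_p = √[μ(2/r₁ − 1/a_t)] = 6.449 km/s.
First burn Δv₁ = |v_p − v₁| = 1.570 km/s.
At r₂, v₂ = √(μ/r₂) = 1.8569 km/s.
Transfer-orbit speed at r₂: v_a = √[μ(2/r₂ − 1/a_t)] = 0.93409 km/s.
Second burn Δv₂ = |v₂ − v_a| = 0.9228 km/s.
Δv = Δv₁ + Δv₂ = 1.570 + 0.9228 = 2.493 km/s.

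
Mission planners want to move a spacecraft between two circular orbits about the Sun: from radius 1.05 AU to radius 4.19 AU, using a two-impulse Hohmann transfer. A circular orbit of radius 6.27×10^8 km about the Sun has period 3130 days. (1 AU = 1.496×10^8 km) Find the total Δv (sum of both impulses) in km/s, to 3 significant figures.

Δv = 13.0 km/s

From Kepler's third law T² = 4π²r³/μ at r = 6.27×10^8 km, T = 3130 days = 3130 × 86400 s = 2.70432×10^8 s: μ = 4π²r³/T² = 1.33060×10^11 km³/s².
In km: r₁ = 1.05 × 1.496×10^8 = 1.5708×10^8 km; r₂ = 4.19 × 1.496×10^8 = 6.26824×10^8 km.
Semi-major axis of the transfer orbit: a_t = (1.5708×10^8 + 6.26824×10^8)/2 = 3.91952×10^8 km.
Circular speed at r₁: v₁ = √(μ/r₁) = √(1.33060×10^11/1.5708×10^8) = 29.105 km/s.
On the transfer ellipse at r₁, vis-viva gives v_p = √[μ(2/r₁ − 1/a_t)] = 36.806 km/s.
First burn Δv₁ = |v_p − v₁| = 7.701 km/s.
Circular speed at r₂: v₂ = √(μ/r₂) = 14.5697 km/s.
Transfer-orbit speed at r₂: v_a = √[μ(2/r₂ − 1/a_t)] = 9.22347 km/s.
Second burn Δv₂ = |v₂ − v_a| = 5.346 km/s.
Total Δv = Δv₁ + Δv₂ = 13.05 km/s.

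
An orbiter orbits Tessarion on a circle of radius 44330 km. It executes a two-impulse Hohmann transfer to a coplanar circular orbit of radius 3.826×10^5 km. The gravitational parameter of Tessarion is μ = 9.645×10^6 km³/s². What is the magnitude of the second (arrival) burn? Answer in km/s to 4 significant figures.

Δv₂ = 2.733 km/s

Semi-major axis of the transfer orbit: a_t = (44330 + 3.826×10^5)/2 = 2.13465×10^5 km.
Circular speed at r = 3.826×10^5 km: v_c = √(μ/r) = 5.021 km/s.
Transfer-orbit speed at the same r (vis-viva, a = a_t): v_t = √[μ(2/r − 1/a_t)] = 2.288 km/s.
Δv₂ = |v_t − v_c| = |2.288 − 5.021| = 2.733 km/s.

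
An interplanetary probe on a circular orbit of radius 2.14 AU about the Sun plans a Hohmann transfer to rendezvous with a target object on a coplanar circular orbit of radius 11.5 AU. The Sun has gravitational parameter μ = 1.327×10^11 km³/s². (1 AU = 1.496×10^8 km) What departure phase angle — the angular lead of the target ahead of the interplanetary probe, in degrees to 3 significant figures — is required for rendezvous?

φ = 97.8°

In km: r₁ = 2.14 × 1.496×10^8 = 3.20144×10^8 km; r₂ = 11.5 × 1.496×10^8 = 1.7204×10^9 km.
The Hohmann ellipse has a_t = (r₁ + r₂)/2 = 1.020272×10^9 km.
Transfer time t = π√(a_t³/μ) = 2.81053×10^8 s.
Target angular speed ω₂ = √(μ/r₂³) = 5.10495×10^-9 rad/s.
Angle swept by the target during transfer: ω₂·t = 1.4348 rad = 82.21°.
Arrival is 180° from departure on the ellipse, so φ = 180° − 82.21° = 97.8°.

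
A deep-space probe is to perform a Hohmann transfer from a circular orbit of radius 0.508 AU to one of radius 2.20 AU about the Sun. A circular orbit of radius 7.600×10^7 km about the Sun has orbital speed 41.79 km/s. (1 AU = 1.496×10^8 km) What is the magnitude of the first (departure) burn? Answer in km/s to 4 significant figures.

Δv₁ = 11.48 km/s

From the circular-orbit relation v² = μ/r at r = 7.600×10^7 km: μ = v²r = (41.79)² × 7.600×10^7 = 1.32727×10^11 km³/s².
In km: r₁ = 0.508 × 1.496×10^8 = 7.59968×10^7 km; r₂ = 2.20 × 1.496×10^8 = 3.2912×10^8 km.
The Hohmann ellipse has a_t = (r₁ + r₂)/2 = 2.025584×10^8 km.
Circular speed at r = 7.59968×10^7 km: v_c = √(μ/r) = 41.79 km/s.
Transfer-orbit speed at the same r (vis-viva, a = a_t): v_t = √[μ(2/r − 1/a_t)] = 53.27 km/s.
Δv₁ = |v_t − v_c| = |53.27 − 41.79| = 11.48 km/s.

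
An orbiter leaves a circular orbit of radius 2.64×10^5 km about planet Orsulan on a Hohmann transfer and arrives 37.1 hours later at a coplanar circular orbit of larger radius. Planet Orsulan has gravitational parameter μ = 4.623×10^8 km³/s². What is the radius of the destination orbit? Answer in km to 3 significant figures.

r₂ = 1.62×10^6 km

Transfer time t = 37.1 hours = 1.3356×10^5 s, and t = π√(a_t³/μ).
So a_t = (μ t²/π²)^(1/3) = (4.623×10^8 × (1.3356×10^5)² / π²)^(1/3) = 9.4187×10^5 km.
Since a_t = (r₁ + r₂)/2, r₂ = 2a_t − r₁ = 2×9.4187×10^5 − 2.640×10^5 = 1.61974×10^6 km.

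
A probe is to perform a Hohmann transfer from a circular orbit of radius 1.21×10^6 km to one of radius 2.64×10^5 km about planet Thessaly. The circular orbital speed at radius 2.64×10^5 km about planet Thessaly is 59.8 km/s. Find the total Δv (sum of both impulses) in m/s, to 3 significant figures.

Δv = 28000 m/s

From the circular-orbit relation v² = μ/r at r = 2.64×10^5 km: μ = v²r = (59.8)² × 2.64×10^5 = 9.44075×10^8 km³/s².
The Hohmann ellipse has a_t = (r₁ + r₂)/2 = 7.370×10^5 km.
At r₁ the circular-orbit speed is v₁ = √(μ/r₁) = 27.933 km/s.
Transfer-orbit speed at r₁ (v² = μ(2/r − 1/a)): v_a = √[μ(2/r₁ − 1/a_t)] = 16.718 km/s.
First burn Δv₁ = |v_a − v₁| = 11.215 km/s.
At r₂, v₂ = √(μ/r₂) = 59.800 km/s.
Transfer-orbit speed at r₂: v_p = √[μ(2/r₂ − 1/a_t)] = 76.623 km/s.
Second burn Δv₂ = |v₂ − v_p| = 16.823 km/s.
Total Δv = Δv₁ + Δv₂ = 28.04 km/s.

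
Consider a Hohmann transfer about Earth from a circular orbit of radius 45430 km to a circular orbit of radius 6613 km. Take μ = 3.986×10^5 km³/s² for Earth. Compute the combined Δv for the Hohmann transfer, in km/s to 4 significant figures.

Δv = 3.963 km/s

Semi-major axis of the transfer orbit: a_t = (45430 + 6613)/2 = 26021.5 km.
At r₁ the circular-orbit speed is v₁ = √(μ/r₁) = 2.96208 km/s.
On the transfer ellipse at r₁, vis-viva gives v_a = √[μ(2/r₁ − 1/a_t)] = 1.49324 km/s.
First burn Δv₁ = |v_a − v₁| = 1.4688 km/s.
At r₂, v₂ = √(μ/r₂) = 7.76371 km/s.
Transfer-orbit speed at r₂: v_p = √[μ(2/r₂ − 1/a_t)] = 10.2583 km/s.
Second burn Δv₂ = |v₂ − v_p| = 2.4946 km/s.
Total Δv = Δv₁ + Δv₂ = 3.963 km/s.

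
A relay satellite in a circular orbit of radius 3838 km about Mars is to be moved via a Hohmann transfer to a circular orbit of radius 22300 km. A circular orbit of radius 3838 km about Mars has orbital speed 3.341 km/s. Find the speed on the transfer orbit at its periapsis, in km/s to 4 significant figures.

v = 4.364 km/s

From the circular-orbit relation v² = μ/r at r = 3838 km: μ = v²r = (3.341)² × 3838 = 42840.8 km³/s².
Semi-major axis of the transfer orbit: a_t = (3838 + 22300)/2 = 13069 km.
The periapsis of the transfer ellipse is at r = 3838 km.
Applying v² = μ(2/r − 1/a_t): v = 4.364 km/s.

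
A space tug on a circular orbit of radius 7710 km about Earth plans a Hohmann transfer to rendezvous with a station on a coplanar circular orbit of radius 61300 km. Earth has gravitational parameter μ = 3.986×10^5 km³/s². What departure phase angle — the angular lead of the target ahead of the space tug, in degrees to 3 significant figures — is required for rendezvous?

φ = 104°

Transfer-ellipse semi-major axis a_t = (r₁ + r₂)/2 = (7710 + 61300)/2 = 34505 km.
Transfer time t = π√(a_t³/μ) = 31893.7 s.
Target angular speed ω₂ = √(μ/r₂³) = 4.15985×10^-5 rad/s.
Angle swept by the target during transfer: ω₂·t = 1.32673 rad = 76.02°.
The space tug traverses 180° on the transfer ellipse, so the target must lead by 180° − 76.02° = 104°.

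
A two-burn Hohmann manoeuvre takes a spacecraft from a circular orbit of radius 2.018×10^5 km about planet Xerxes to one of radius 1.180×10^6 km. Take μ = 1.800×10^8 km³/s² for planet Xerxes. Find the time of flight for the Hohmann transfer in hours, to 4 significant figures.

t = 37.35 hours

Semi-major axis of the transfer orbit: a_t = (2.018×10^5 + 1.180×10^6)/2 = 6.909×10^5 km.
By Kepler's third law the transfer-orbit period is T = 2π√(a_t³/μ), so t = T/2 = 1.3447×10^5 s.
Converting: 1.3447×10^5 s ÷ 3600 s/hour = 37.35 hours.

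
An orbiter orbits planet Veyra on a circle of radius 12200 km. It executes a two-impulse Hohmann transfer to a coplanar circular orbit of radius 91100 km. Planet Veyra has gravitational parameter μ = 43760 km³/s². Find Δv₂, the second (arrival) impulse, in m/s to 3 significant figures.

Semi-major axis of the transfer orbit: a_t = (12200 + 91100)/2 = 51650 km.
On the circular orbit at r = 91100 km, v_c = √(μ/r) = 0.69307 km/s.
Vis-viva on the transfer ellipse at r = 91100 km gives v_t = √[μ(2/r − 1/a_t)] = 0.33684 km/s.
Δv₂ = |v_t − v_c| = |0.33684 − 0.69307| = 0.3562 km/s.

Δv₂ = 356 m/s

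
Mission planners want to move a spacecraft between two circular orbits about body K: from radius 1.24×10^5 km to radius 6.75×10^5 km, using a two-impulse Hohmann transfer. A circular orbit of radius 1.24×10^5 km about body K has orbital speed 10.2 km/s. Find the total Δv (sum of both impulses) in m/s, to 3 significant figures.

From the circular-orbit relation v² = μ/r at r = 1.24×10^5 km: μ = v²r = (10.2)² × 1.24×10^5 = 1.29010×10^7 km³/s².
The Hohmann ellipse has a_t = (r₁ + r₂)/2 = 3.995×10^5 km.
Circular speed at r₁: v₁ = √(μ/r₁) = √(1.29010×10^7/1.240×10^5) = 10.2000 km/s.
On the transfer ellipse at r₁, vis-viva equation gives v_p = √[μ(2/r₁ − 1/a_t)] = 13.2585 km/s.
First burn Δv₁ = |v_p − v₁| = 3.0585 km/s.
At r₂, v₂ = √(μ/r₂) = 4.3718 km/s.
Transfer-orbit speed at r₂: v_a = √[μ(2/r₂ − 1/a_t)] = 2.4356 km/s.
Second burn Δv₂ = |v₂ − v_a| = 1.9362 km/s.
Δv = Δv₁ + Δv₂ = 3.0585 + 1.9362 = 4.995 km/s.

Δv = 4990 m/s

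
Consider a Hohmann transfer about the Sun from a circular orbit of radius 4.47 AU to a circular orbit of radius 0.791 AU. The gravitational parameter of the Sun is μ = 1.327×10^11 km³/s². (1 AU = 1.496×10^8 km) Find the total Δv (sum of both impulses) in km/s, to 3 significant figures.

Δv = 16.5 km/s

In km: r₁ = 4.47 × 1.496×10^8 = 6.68712×10^8 km; r₂ = 0.791 × 1.496×10^8 = 1.183336×10^8 km.
Semi-major axis of the transfer orbit: a_t = (6.68712×10^8 + 1.183336×10^8)/2 = 3.935228×10^8 km.
At r₁ the circular-orbit speed is v₁ = √(μ/r₁) = 14.087 km/s.
On the transfer ellipse at r₁, vis-viva gives v_a = √[μ(2/r₁ − 1/a_t)] = 7.7248 km/s.
First burn Δv₁ = |v_a − v₁| = 6.362 km/s.
Circular speed at r₂: v₂ = √(μ/r₂) = 33.487 km/s.
Transfer-orbit speed at r₂: v_p = √[μ(2/r₂ − 1/a_t)] = 43.653 km/s.
Second burn Δv₂ = |v₂ − v_p| = 10.17 km/s.
Δv = Δv₁ + Δv₂ = 6.362 + 10.17 = 16.53 km/s.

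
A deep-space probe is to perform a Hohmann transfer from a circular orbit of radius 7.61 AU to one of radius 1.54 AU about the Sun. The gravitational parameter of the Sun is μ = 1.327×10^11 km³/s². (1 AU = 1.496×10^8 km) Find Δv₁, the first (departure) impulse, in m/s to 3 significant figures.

In km: r₁ = 7.61 × 1.496×10^8 = 1.138456×10^9 km; r₂ = 1.54 × 1.496×10^8 = 2.30384×10^8 km.
Semi-major axis of the transfer orbit: a_t = (1.138456×10^9 + 2.30384×10^8)/2 = 6.8442×10^8 km.
Circular speed at r = 1.138456×10^9 km: v_c = √(μ/r) = 10.796 km/s.
Vis-viva on the transfer ellipse at r = 1.138456×10^9 km gives v_t = √[μ(2/r − 1/a_t)] = 6.2639 km/s.
Δv₁ = |v_t − v_c| = |6.2639 − 10.796| = 4.532 km/s.

Δv₁ = 4530 m/s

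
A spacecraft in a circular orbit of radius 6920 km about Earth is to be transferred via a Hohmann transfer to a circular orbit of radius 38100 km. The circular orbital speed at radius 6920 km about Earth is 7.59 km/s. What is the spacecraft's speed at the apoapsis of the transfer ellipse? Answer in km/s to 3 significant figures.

From the circular-orbit relation v² = μ/r at r = 6920 km: μ = v²r = (7.59)² × 6920 = 3.98648×10^5 km³/s².
The Hohmann ellipse has a_t = (r₁ + r₂)/2 = 22510 km.
At apoapsis, r = 38100 km.
From the vis-viva equation, v = √[μ(2/r − 1/a_t)] = 1.793 km/s.

v = 1.79 km/s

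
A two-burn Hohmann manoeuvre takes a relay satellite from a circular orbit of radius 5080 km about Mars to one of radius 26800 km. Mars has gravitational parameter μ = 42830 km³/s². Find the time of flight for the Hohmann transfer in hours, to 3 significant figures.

t = 8.49 hours

The Hohmann ellipse has a_t = (r₁ + r₂)/2 = 15940 km.
By Kepler's third law the transfer-orbit period is T = 2π√(a_t³/μ), so t = T/2 = 30550 s.
Converting: 30550 s ÷ 3600 s/hour = 8.49 hours.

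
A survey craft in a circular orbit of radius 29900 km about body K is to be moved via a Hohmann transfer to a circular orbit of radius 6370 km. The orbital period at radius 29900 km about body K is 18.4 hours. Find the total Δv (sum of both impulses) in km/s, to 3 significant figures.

From Kepler's third law T² = 4π²r³/μ at r = 29900 km, T = 18.4 hours = 18.4 × 3600 s = 66240 s: μ = 4π²r³/T² = 2.40510×10^5 km³/s².
The Hohmann ellipse has a_t = (r₁ + r₂)/2 = 18135 km.
At r₁ the circular-orbit speed is v₁ = √(μ/r₁) = 2.8362 km/s.
Transfer-orbit speed at r₁ (vis-viva): v_a = √[μ(2/r₁ − 1/a_t)] = 1.6809 km/s.
First burn Δv₁ = |v_a − v₁| = 1.1553 km/s.
Circular speed at r₂: v₂ = √(μ/r₂) = 6.1446 km/s.
Transfer-orbit speed at r₂: v_p = √[μ(2/r₂ − 1/a_t)] = 7.8899 km/s.
Second burn Δv₂ = |v₂ − v_p| = 1.7453 km/s.
Total Δv = Δv₁ + Δv₂ = 2.901 km/s.

Δv = 2.90 km/s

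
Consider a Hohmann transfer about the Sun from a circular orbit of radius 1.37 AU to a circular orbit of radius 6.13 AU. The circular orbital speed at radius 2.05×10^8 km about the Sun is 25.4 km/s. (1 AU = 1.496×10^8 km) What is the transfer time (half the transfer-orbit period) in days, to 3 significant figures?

From the circular-orbit relation v² = μ/r at r = 2.05×10^8 km: μ = v²r = (25.4)² × 2.05×10^8 = 1.32258×10^11 km³/s².
In km: r₁ = 1.37 × 1.496×10^8 = 2.04952×10^8 km; r₂ = 6.13 × 1.496×10^8 = 9.17048×10^8 km.
Transfer-ellipse semi-major axis a_t = (r₁ + r₂)/2 = (2.04952×10^8 + 9.17048×10^8)/2 = 5.610×10^8 km.
Half the transfer-orbit period gives t = π√(a_t³/μ) = 1.148×10^8 s.
Converting: 1.148×10^8 s ÷ 86400 s/day = 1330 days.

t = 1330 days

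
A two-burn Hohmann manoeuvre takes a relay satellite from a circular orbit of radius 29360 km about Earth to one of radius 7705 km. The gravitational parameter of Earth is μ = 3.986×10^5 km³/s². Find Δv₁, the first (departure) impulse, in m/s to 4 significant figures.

The Hohmann ellipse has a_t = (r₁ + r₂)/2 = 18532.5 km.
On the circular orbit at r = 29360 km, v_c = √(μ/r) = 3.685 km/s.
Transfer-orbit speed at the same r (vis-viva, a = a_t): v_t = √[μ(2/r − 1/a_t)] = 2.376 km/s.
Δv₁ = |v_t − v_c| = |2.376 − 3.685| = 1.309 km/s.

Δv₁ = 1309 m/s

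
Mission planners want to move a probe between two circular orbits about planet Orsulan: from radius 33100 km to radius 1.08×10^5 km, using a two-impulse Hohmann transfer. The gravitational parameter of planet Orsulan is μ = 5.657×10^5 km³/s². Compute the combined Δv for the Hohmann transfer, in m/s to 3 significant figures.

Semi-major axis of the transfer orbit: a_t = (33100 + 1.080×10^5)/2 = 70550 km.
At r₁ the circular-orbit speed is v₁ = √(μ/r₁) = 4.1341 km/s.
On the transfer ellipse at r₁, vis-viva gives v_p = √[μ(2/r₁ − 1/a_t)] = 5.1150 km/s.
First burn Δv₁ = |v_p − v₁| = 0.9809 km/s.
At r₂, v₂ = √(μ/r₂) = 2.289 km/s.
Transfer-orbit speed at r₂: v_a = √[μ(2/r₂ − 1/a_t)] = 1.568 km/s.
Second burn Δv₂ = |v₂ − v_a| = 0.7210 km/s.
Total Δv = Δv₁ + Δv₂ = 1.702 km/s.

Δv = 1700 m/s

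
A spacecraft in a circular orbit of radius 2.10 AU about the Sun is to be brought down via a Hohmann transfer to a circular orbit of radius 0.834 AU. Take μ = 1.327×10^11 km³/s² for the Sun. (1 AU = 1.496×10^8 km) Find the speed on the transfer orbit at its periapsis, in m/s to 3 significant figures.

v = 39000 m/s

In km: r₁ = 2.10 × 1.496×10^8 = 3.1416×10^8 km; r₂ = 0.834 × 1.496×10^8 = 1.247664×10^8 km.
Transfer-ellipse semi-major axis a_t = (r₁ + r₂)/2 = (3.1416×10^8 + 1.247664×10^8)/2 = 2.194632×10^8 km.
At periapsis, r = 1.247664×10^8 km.
Applying v² = μ(2/r − 1/a_t): v = 39.02 km/s.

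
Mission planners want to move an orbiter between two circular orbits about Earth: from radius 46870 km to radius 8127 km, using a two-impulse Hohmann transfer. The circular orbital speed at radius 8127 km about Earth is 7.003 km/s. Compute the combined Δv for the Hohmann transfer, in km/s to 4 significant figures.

From the circular-orbit relation v² = μ/r at r = 8127 km: μ = v²r = (7.003)² × 8127 = 3.98564×10^5 km³/s².
Semi-major axis of the transfer orbit: a_t = (46870 + 8127)/2 = 27498.5 km.
Circular speed at r₁: v₁ = √(μ/r₁) = √(3.98564×10^5/46870) = 2.916 km/s.
On the transfer ellipse at r₁, vis-viva equation gives v_a = √[μ(2/r₁ − 1/a_t)] = 1.585 km/s.
First burn Δv₁ = |v_a − v₁| = 1.331 km/s.
At r₂, v₂ = √(μ/r₂) = 7.003 km/s.
Transfer-orbit speed at r₂: v_p = √[μ(2/r₂ − 1/a_t)] = 9.143 km/s.
Second burn Δv₂ = |v₂ − v_p| = 2.140 km/s.
Total Δv = Δv₁ + Δv₂ = 3.471 km/s.

Δv = 3.471 km/s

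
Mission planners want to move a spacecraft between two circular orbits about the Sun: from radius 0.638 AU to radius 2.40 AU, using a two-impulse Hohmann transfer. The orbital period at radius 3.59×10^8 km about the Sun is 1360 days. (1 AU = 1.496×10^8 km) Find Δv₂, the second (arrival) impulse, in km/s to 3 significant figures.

Δv₂ = 6.76 km/s

From Kepler's third law T² = 4π²r³/μ at r = 3.59×10^8 km, T = 1360 days = 1360 × 86400 s = 1.17504×10^8 s: μ = 4π²r³/T² = 1.32293×10^11 km³/s².
In km: r₁ = 0.638 × 1.496×10^8 = 9.54448×10^7 km; r₂ = 2.40 × 1.496×10^8 = 3.5904×10^8 km.
Transfer-ellipse semi-major axis a_t = (r₁ + r₂)/2 = (9.54448×10^7 + 3.5904×10^8)/2 = 2.272424×10^8 km.
On the circular orbit at r = 3.5904×10^8 km, v_c = √(μ/r) = 19.195 km/s.
Transfer-orbit speed at the same r (vis-viva, a = a_t): v_t = √[μ(2/r − 1/a_t)] = 12.440 km/s.
Δv₂ = |v_t − v_c| = |12.440 − 19.195| = 6.755 km/s.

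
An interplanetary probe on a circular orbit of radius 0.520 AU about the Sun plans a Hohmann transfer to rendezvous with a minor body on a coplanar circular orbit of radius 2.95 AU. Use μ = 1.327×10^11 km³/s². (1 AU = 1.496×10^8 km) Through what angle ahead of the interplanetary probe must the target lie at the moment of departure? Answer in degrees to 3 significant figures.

φ = 98.8°

In km: r₁ = 0.520 × 1.496×10^8 = 7.7792×10^7 km; r₂ = 2.95 × 1.496×10^8 = 4.4132×10^8 km.
Transfer-ellipse semi-major axis a_t = (r₁ + r₂)/2 = (7.7792×10^7 + 4.4132×10^8)/2 = 2.59556×10^8 km.
The half-period of the transfer ellipse is t = π√(a_t³/μ) = 3.606×10^7 s.
The target's mean motion on its circular orbit is ω₂ = √(μ/r₂³) = 3.929×10^-8 rad/s.
Angle swept by the target during transfer: ω₂·t = 1.417 rad = 81.19°.
Arrival is 180° from departure on the ellipse, so φ = 180° − 81.19° = 98.8°.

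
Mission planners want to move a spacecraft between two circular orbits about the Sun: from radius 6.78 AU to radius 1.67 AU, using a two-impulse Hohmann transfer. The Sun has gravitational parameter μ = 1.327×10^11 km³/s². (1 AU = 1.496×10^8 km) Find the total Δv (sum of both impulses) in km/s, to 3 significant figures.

In km: r₁ = 6.78 × 1.496×10^8 = 1.014288×10^9 km; r₂ = 1.67 × 1.496×10^8 = 2.49832×10^8 km.
The Hohmann ellipse has a_t = (r₁ + r₂)/2 = 6.3206×10^8 km.
Circular speed at r₁: v₁ = √(μ/r₁) = √(1.327×10^11/1.014288×10^9) = 11.438124 km/s.
Transfer-orbit speed at r₁ (vis-viva): v_a = √[μ(2/r₁ − 1/a_t)] = 7.1911723 km/s.
First burn Δv₁ = |v_a − v₁| = 4.2470 km/s.
At r₂, v₂ = √(μ/r₂) = 23.0468 km/s.
Transfer-orbit speed at r₂: v_p = √[μ(2/r₂ − 1/a_t)] = 29.1953 km/s.
Second burn Δv₂ = |v₂ − v_p| = 6.1485 km/s.
Total Δv = Δv₁ + Δv₂ = 10.40 km/s.

Δv = 10.4 km/s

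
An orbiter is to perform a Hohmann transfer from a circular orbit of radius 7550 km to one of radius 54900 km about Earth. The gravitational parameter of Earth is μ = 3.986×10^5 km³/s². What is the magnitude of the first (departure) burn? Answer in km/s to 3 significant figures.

The Hohmann ellipse has a_t = (r₁ + r₂)/2 = 31225 km.
On the circular orbit at r = 7550 km, v_c = √(μ/r) = 7.266 km/s.
Vis-viva on the transfer ellipse at r = 7550 km gives v_t = √[μ(2/r − 1/a_t)] = 9.635 km/s.
Δv₁ = |v_t − v_c| = |9.635 − 7.266| = 2.369 km/s.

Δv₁ = 2.37 km/s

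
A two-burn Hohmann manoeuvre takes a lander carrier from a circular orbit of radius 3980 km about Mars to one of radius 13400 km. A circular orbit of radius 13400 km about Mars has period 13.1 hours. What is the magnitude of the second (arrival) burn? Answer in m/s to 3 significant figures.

Δv₂ = 577 m/s

From Kepler's third law T² = 4π²r³/μ at r = 13400 km, T = 13.1 hours = 13.1 × 3600 s = 47160 s: μ = 4π²r³/T² = 42709.7 km³/s².
The Hohmann ellipse has a_t = (r₁ + r₂)/2 = 8690 km.
On the circular orbit at r = 13400 km, v_c = √(μ/r) = 1.7853 km/s.
Transfer-orbit speed at the same r (vis-viva, a = a_t): v_t = √[μ(2/r − 1/a_t)] = 1.2082 km/s.
Δv₂ = |v_t − v_c| = |1.2082 − 1.7853| = 0.5771 km/s.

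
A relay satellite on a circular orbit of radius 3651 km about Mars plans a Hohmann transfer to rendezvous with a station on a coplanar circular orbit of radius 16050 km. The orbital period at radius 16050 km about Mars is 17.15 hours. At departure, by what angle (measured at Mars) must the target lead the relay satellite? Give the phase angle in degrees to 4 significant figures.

φ = 93.45°

From Kepler's third law T² = 4π²r³/μ at r = 16050 km, T = 17.15 hours = 17.15 × 3600 s = 61740 s: μ = 4π²r³/T² = 42820.5 km³/s².
Transfer-ellipse semi-major axis a_t = (r₁ + r₂)/2 = (3651 + 16050)/2 = 9850.5 km.
Transfer time t = π√(a_t³/μ) = 14842.7 s.
Target angular speed ω₂ = √(μ/r₂³) = 1.01768×10^-4 rad/s.
Angle swept by the target during transfer: ω₂·t = 1.5105 rad = 86.55°.
The relay satellite traverses 180° on the transfer ellipse, so the target must lead by 180° − 86.55° = 93.45°.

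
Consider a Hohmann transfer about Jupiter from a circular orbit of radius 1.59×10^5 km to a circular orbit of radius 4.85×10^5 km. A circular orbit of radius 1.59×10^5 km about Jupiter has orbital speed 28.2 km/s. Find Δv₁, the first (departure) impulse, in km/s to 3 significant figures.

From the circular-orbit relation v² = μ/r at r = 1.59×10^5 km: μ = v²r = (28.2)² × 1.59×10^5 = 1.26443×10^8 km³/s².
Transfer-ellipse semi-major axis a_t = (r₁ + r₂)/2 = (1.590×10^5 + 4.850×10^5)/2 = 3.220×10^5 km.
Circular speed at r = 1.590×10^5 km: v_c = √(μ/r) = 28.200 km/s.
Transfer-orbit speed at the same r (vis-viva, a = a_t): v_t = √[μ(2/r − 1/a_t)] = 34.609 km/s.
Δv₁ = |v_t − v_c| = |34.609 − 28.200| = 6.409 km/s.

Δv₁ = 6.41 km/s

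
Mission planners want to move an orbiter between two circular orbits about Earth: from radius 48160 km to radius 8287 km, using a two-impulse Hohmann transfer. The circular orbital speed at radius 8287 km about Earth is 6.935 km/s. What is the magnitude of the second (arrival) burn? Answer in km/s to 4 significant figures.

Δv₂ = 2.124 km/s

From the circular-orbit relation v² = μ/r at r = 8287 km: μ = v²r = (6.935)² × 8287 = 3.98557×10^5 km³/s².
Semi-major axis of the transfer orbit: a_t = (48160 + 8287)/2 = 28223.5 km.
On the circular orbit at r = 8287 km, v_c = √(μ/r) = 6.935 km/s.
Transfer-orbit speed at the same r (vis-viva, a = a_t): v_t = √[μ(2/r − 1/a_t)] = 9.059 km/s.
Δv₂ = |v_t − v_c| = |9.059 − 6.935| = 2.124 km/s.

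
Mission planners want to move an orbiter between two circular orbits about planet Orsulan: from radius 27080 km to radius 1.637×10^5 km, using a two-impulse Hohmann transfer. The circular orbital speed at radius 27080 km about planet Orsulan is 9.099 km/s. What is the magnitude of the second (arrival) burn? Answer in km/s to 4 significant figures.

Δv₂ = 1.729 km/s

From the circular-orbit relation v² = μ/r at r = 27080 km: μ = v²r = (9.099)² × 27080 = 2.24200×10^6 km³/s².
The Hohmann ellipse has a_t = (r₁ + r₂)/2 = 95390 km.
Circular speed at r = 1.637×10^5 km: v_c = √(μ/r) = 3.701 km/s.
Transfer-orbit speed at the same r (vis-viva, a = a_t): v_t = √[μ(2/r − 1/a_t)] = 1.972 km/s.
Δv₂ = |v_t − v_c| = |1.972 − 3.701| = 1.729 km/s.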